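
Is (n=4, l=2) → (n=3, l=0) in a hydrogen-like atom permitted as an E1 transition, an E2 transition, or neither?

Δl = 0 − 2 = -2; l_i + l_f = 2.
E1 (Δl = ±1): not satisfied.
E2 (Δl = 0,±2, l_i+l_f ≥ 2): satisfied.

E2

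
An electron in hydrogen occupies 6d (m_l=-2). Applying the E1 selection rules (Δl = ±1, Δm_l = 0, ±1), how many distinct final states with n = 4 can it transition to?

4

E1 requires Δl = ±1, so l_f ∈ {1, 3}; with 0 ≤ l_f ≤ n_f−1 = 3, the allowed l_f values are {1, 3}.
For l_f = 1: m_f ∈ {m_i−1, m_i, m_i+1} ∩ [−1, 1] = {-1} → 1 state.
For l_f = 3: m_f ∈ {m_i−1, m_i, m_i+1} ∩ [−3, 3] = {-3, -2, -1} → 3 states.
Total: 4.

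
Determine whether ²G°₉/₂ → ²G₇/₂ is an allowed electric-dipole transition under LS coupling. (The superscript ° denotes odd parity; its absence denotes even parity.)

allowed

Initial level: S=1/2, L=4, J=9/2, parity odd. Final level: S=1/2, L=4, J=7/2, parity even.
Parity must change: odd → even — ✓.
ΔS = 0: S: 1/2 → 1/2 — ✓.
ΔL = 0, ±1 (not L=0↔0): L: 4 → 4, ΔL = +0 — ✓.
ΔJ = 0, ±1 (not J=0↔0): J: 9/2 → 7/2, ΔJ = -1 — ✓.
All four E1 rules are satisfied.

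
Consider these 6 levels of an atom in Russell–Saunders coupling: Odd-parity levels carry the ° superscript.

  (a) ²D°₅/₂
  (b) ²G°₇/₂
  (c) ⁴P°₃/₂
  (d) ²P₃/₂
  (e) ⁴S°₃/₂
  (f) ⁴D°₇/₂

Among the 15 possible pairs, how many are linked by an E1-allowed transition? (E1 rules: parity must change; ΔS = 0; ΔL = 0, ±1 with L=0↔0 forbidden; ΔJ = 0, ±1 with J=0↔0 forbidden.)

1

(a)–(b): forbidden (parity, ΔL).
(a)–(c): forbidden (parity, ΔS).
(a)–(d): allowed.
(a)–(e): forbidden (parity, ΔS, ΔL).
(a)–(f): forbidden (parity, ΔS).
(b)–(c): forbidden (parity, ΔS, ΔL, ΔJ).
(b)–(d): forbidden (ΔL, ΔJ).
(b)–(e): forbidden (parity, ΔS, ΔL, ΔJ).
(b)–(f): forbidden (parity, ΔS, ΔL).
(c)–(d): forbidden (ΔS).
(c)–(e): forbidden (parity).
(c)–(f): forbidden (parity, ΔJ).
(d)–(e): forbidden (ΔS).
(d)–(f): forbidden (ΔS, ΔJ).
(e)–(f): forbidden (parity, ΔL, ΔJ).
Allowed pairs: 1 of 15.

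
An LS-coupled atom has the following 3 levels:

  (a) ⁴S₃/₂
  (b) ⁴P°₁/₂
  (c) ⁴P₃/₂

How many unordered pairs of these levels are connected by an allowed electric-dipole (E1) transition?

(a)–(b): allowed.
(a)–(c): forbidden (parity).
(b)–(c): allowed.
Allowed pairs: 2 of 3.

2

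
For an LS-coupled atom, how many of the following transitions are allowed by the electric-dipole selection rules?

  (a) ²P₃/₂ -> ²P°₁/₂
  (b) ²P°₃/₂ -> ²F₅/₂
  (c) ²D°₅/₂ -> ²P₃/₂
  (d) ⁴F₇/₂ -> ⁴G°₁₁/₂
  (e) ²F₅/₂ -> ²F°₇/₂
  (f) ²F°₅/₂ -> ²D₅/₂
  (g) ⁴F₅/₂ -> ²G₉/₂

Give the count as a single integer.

(a) allowed
(b) forbidden (ΔL fails)
(c) allowed
(d) forbidden (ΔJ fails)
(e) allowed
(f) allowed
(g) forbidden (parity, ΔS, ΔJ fail)
Total allowed: 4 of 7.

4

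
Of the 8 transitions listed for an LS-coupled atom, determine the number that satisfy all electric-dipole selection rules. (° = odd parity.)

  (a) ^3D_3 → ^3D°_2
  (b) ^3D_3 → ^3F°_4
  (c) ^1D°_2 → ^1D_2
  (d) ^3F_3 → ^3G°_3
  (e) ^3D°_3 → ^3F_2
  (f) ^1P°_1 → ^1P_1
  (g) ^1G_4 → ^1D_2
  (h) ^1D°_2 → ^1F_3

7

(a) allowed
(b) allowed
(c) allowed
(d) allowed
(e) allowed
(f) allowed
(g) forbidden (parity, ΔL, ΔJ fail)
(h) allowed
Total allowed: 7 of 8.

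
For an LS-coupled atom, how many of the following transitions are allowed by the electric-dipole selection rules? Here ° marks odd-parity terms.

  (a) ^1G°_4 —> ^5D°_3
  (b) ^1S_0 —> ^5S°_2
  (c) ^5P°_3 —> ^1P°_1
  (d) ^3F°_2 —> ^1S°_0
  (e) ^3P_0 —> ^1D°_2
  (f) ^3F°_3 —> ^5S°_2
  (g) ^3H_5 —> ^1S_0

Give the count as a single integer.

0

(a) forbidden (parity, ΔS, ΔL fail)
(b) forbidden (ΔS, ΔL, ΔJ fail)
(c) forbidden (parity, ΔS, ΔJ fail)
(d) forbidden (parity, ΔS, ΔL, ΔJ fail)
(e) forbidden (ΔS, ΔJ fail)
(f) forbidden (parity, ΔS, ΔL fail)
(g) forbidden (parity, ΔS, ΔL, ΔJ fail)
Total allowed: 0 of 7.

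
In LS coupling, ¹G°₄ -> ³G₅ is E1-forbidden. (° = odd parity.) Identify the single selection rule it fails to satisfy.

the ΔS = 0 rule

Parity must change: odd → even — ✓.
ΔS = 0: S: 0 → 1 — ✗.
ΔL = 0, ±1 (not L=0↔0): L: 4 → 4, ΔL = +0 — ✓.
ΔJ = 0, ±1 (not J=0↔0): J: 4 → 5, ΔJ = +1 — ✓.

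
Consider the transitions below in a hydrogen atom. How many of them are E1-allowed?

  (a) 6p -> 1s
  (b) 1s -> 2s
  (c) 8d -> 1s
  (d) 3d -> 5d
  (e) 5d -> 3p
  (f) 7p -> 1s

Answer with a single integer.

(a) allowed
(b) forbidden — Δl = +0 (E1 requires Δl = ±1)
(c) forbidden — Δl = -2 (E1 requires Δl = ±1)
(d) forbidden — Δl = +0 (E1 requires Δl = ±1)
(e) allowed
(f) allowed
Total allowed: 3 of 6.

3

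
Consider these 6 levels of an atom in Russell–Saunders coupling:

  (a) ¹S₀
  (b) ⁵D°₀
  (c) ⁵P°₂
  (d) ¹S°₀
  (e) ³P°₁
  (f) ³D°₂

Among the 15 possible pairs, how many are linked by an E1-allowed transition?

0

(a)–(b): forbidden (ΔS, ΔL, ΔJ).
(a)–(c): forbidden (ΔS, ΔJ).
(a)–(d): forbidden (ΔL, ΔJ).
(a)–(e): forbidden (ΔS).
(a)–(f): forbidden (ΔS, ΔL, ΔJ).
(b)–(c): forbidden (parity, ΔJ).
(b)–(d): forbidden (parity, ΔS, ΔL, ΔJ).
(b)–(e): forbidden (parity, ΔS).
(b)–(f): forbidden (parity, ΔS, ΔJ).
(c)–(d): forbidden (parity, ΔS, ΔJ).
(c)–(e): forbidden (parity, ΔS).
(c)–(f): forbidden (parity, ΔS).
(d)–(e): forbidden (parity, ΔS).
(d)–(f): forbidden (parity, ΔS, ΔL, ΔJ).
(e)–(f): forbidden (parity).
Allowed pairs: 0 of 15.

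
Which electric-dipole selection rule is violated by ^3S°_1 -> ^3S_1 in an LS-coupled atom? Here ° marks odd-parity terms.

Reading off the term symbols: S 1→1, L 0→0, J 1→1, parity odd→even.
Parity must change: odd → even — ok.
ΔS = 0: S: 1 → 1 — ok.
ΔL = 0, ±1 (not L=0↔0): L: 0 → 0, ΔL = +0 — fails.
ΔJ = 0, ±1 (not J=0↔0): J: 1 → 1, ΔJ = +0 — ok.

the L=0 ↔ L=0 exclusion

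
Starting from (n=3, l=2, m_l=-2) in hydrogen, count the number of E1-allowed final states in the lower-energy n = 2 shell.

E1 requires Δl = ±1, so l_f ∈ {1, 3}; with 0 ≤ l_f ≤ n_f−1 = 1, the allowed l_f values are {1}.
For l_f = 1: m_f ∈ {m_i−1, m_i, m_i+1} ∩ [−1, 1] = {-1} → 1 state.
Total: 1.

1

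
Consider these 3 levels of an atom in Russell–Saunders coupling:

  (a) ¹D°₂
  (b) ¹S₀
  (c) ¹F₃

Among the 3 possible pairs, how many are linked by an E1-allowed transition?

1

(a)–(b): forbidden (ΔL, ΔJ).
(a)–(c): allowed.
(b)–(c): forbidden (parity, ΔL, ΔJ).
Allowed pairs: 1 of 3.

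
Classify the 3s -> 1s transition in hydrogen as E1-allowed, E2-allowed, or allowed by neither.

Δl = 0 − 0 = +0; l_i + l_f = 0.
E1 (Δl = ±1): not satisfied.
E2 (Δl = 0,±2, l_i+l_f ≥ 2): not satisfied.

neither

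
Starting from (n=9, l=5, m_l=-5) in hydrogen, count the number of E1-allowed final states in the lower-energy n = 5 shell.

1

E1 requires Δl = ±1, so l_f ∈ {4, 6}; with 0 ≤ l_f ≤ n_f−1 = 4, the allowed l_f values are {4}.
For l_f = 4: m_f ∈ {m_i−1, m_i, m_i+1} ∩ [−4, 4] = {-4} → 1 state.
Total: 1.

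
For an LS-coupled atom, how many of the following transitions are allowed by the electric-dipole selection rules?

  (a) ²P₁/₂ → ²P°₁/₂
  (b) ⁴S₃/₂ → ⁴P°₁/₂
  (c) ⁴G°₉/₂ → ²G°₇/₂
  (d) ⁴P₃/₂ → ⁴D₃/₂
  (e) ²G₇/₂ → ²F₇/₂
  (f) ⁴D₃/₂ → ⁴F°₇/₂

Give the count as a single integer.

2

(a) allowed
(b) allowed
(c) forbidden (parity, ΔS fail)
(d) forbidden (parity fails)
(e) forbidden (parity fails)
(f) forbidden (ΔJ fails)
Total allowed: 2 of 6.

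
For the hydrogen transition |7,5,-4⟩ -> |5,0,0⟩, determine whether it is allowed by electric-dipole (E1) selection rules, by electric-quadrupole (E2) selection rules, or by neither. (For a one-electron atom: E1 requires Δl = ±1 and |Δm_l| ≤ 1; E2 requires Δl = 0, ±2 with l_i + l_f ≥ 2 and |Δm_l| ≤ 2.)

Δl = 0 − 5 = -5; l_i + l_f = 5.
Δm_l = +4.
E1 (Δl = ±1, |Δm_l| ≤ 1): not satisfied.
E2 (Δl = 0,±2, l_i+l_f ≥ 2, |Δm_l| ≤ 2): not satisfied.

neither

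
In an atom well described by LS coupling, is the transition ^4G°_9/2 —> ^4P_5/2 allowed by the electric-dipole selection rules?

Parity must change: odd → even — ok.
ΔL = 0, ±1 (not L=0↔0): L: 4 → 1, ΔL = -3 — fails.
ΔS = 0: S: 3/2 → 3/2 — ok.
ΔJ = 0, ±1 (not J=0↔0): J: 9/2 → 5/2, ΔJ = -2 — fails.
Rule(s) violated: ΔL, ΔJ.

forbidden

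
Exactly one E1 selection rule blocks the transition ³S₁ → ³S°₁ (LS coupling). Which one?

Parity must change: even → odd — ✓.
ΔS = 0: S: 1 → 1 — ✓.
ΔL = 0, ±1 (not L=0↔0): L: 0 → 0, ΔL = +0 — ✗.
ΔJ = 0, ±1 (not J=0↔0): J: 1 → 1, ΔJ = +0 — ✓.

the L=0 ↔ L=0 exclusion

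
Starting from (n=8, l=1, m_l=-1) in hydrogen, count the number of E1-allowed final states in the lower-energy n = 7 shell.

E1 requires Δl = ±1, so l_f ∈ {0, 2}; with 0 ≤ l_f ≤ n_f−1 = 6, the allowed l_f values are {0, 2}.
For l_f = 0: m_f ∈ {m_i−1, m_i, m_i+1} ∩ [−0, 0] = {0} → 1 state.
For l_f = 2: m_f ∈ {m_i−1, m_i, m_i+1} ∩ [−2, 2] = {-2, -1, 0} → 3 states.
Total: 4.

4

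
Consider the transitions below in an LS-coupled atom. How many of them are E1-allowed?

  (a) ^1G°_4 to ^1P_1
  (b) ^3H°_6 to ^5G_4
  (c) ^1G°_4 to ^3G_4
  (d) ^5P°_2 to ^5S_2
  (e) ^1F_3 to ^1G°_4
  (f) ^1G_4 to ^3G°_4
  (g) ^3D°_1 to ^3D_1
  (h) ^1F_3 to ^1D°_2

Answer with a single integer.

(a) forbidden (ΔL, ΔJ fail)
(b) forbidden (ΔS, ΔJ fail)
(c) forbidden (ΔS fails)
(d) allowed
(e) allowed
(f) forbidden (ΔS fails)
(g) allowed
(h) allowed
Total allowed: 4 of 8.

4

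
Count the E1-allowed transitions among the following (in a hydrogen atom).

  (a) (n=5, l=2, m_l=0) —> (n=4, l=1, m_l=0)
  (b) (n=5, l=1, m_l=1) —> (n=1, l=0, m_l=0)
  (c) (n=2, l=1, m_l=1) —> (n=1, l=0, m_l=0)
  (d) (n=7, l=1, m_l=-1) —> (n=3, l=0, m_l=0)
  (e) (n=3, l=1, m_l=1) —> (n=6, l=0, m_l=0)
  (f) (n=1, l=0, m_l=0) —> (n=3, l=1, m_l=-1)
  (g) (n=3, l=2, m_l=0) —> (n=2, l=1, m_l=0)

(a) allowed
(b) allowed
(c) allowed
(d) allowed
(e) allowed
(f) allowed
(g) allowed
Total allowed: 7 of 7.

7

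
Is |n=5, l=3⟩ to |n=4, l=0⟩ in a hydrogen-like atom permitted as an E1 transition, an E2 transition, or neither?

neither

Δl = 0 − 3 = -3; l_i + l_f = 3.
E1 (Δl = ±1): not satisfied.
E2 (Δl = 0,±2, l_i+l_f ≥ 2): not satisfied.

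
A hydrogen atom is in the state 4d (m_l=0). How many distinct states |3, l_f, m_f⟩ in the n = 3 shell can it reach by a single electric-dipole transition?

3

E1 requires Δl = ±1, so l_f ∈ {1, 3}; with 0 ≤ l_f ≤ n_f−1 = 2, the allowed l_f values are {1}.
For l_f = 1: m_f ∈ {m_i−1, m_i, m_i+1} ∩ [−1, 1] = {-1, 0, 1} → 3 states.
Total: 3.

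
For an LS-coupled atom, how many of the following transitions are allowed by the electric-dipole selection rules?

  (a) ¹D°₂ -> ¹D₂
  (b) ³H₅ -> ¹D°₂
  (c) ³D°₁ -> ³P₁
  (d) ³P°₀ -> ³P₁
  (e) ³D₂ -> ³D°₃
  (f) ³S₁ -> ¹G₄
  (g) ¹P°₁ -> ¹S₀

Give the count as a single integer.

(a) allowed
(b) forbidden (ΔS, ΔL, ΔJ fail)
(c) allowed
(d) allowed
(e) allowed
(f) forbidden (parity, ΔS, ΔL, ΔJ fail)
(g) allowed
Total allowed: 5 of 7.

5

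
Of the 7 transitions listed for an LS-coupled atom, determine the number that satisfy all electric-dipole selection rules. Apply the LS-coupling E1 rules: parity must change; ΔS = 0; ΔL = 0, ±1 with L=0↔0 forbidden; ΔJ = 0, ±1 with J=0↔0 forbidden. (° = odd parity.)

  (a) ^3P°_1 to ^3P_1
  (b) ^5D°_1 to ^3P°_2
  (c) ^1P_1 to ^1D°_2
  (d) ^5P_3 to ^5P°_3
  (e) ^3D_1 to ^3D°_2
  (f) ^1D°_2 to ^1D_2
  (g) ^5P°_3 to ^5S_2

(a) allowed
(b) forbidden (parity, ΔS fail)
(c) allowed
(d) allowed
(e) allowed
(f) allowed
(g) allowed
Total allowed: 6 of 7.

6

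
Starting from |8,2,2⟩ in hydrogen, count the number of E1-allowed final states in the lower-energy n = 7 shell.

E1 requires Δl = ±1, so l_f ∈ {1, 3}; with 0 ≤ l_f ≤ n_f−1 = 6, the allowed l_f values are {1, 3}.
For l_f = 1: m_f ∈ {m_i−1, m_i, m_i+1} ∩ [−1, 1] = {1} → 1 state.
For l_f = 3: m_f ∈ {m_i−1, m_i, m_i+1} ∩ [−3, 3] = {1, 2, 3} → 3 states.
Total: 4.

4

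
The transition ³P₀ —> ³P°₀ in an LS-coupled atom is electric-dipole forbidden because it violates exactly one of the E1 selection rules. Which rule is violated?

Initial level: S=1, L=1, J=0, parity even. Final level: S=1, L=1, J=0, parity odd.
ΔL = 0, ±1 (not L=0↔0): L: 1 → 1, ΔL = +0 — ok.
ΔS = 0: S: 1 → 1 — ok.
ΔJ = 0, ±1 (not J=0↔0): J: 0 → 0, ΔJ = +0 — fails.
Parity must change: even → odd — ok.

the J=0 ↔ J=0 exclusion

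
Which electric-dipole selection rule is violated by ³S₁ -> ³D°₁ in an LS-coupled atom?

Initial level: S=1, L=0, J=1, parity even. Final level: S=1, L=2, J=1, parity odd.
Parity must change: even → odd — passes.
ΔS = 0: S: 1 → 1 — passes.
ΔL = 0, ±1 (not L=0↔0): L: 0 → 2, ΔL = +2 — fails.
ΔJ = 0, ±1 (not J=0↔0): J: 1 → 1, ΔJ = +0 — passes.

the ΔL = 0, ±1 rule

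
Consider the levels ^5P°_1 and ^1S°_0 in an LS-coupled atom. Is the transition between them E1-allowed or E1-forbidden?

Reading off the term symbols: S 2→0, L 1→0, J 1→0, parity odd→odd.
ΔS = 0: S: 2 → 0 — violated.
ΔJ = 0, ±1 (not J=0↔0): J: 1 → 0, ΔJ = -1 — satisfied.
ΔL = 0, ±1 (not L=0↔0): L: 1 → 0, ΔL = -1 — satisfied.
Parity must change: odd → odd — violated.
Rule(s) violated: parity, ΔS.

forbidden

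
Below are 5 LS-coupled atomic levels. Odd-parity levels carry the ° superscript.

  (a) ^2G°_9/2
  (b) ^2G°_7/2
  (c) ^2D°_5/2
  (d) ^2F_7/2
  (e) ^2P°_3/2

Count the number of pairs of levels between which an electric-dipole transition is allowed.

3

(a)–(b): forbidden (parity).
(a)–(c): forbidden (parity, ΔL, ΔJ).
(a)–(d): allowed.
(a)–(e): forbidden (parity, ΔL, ΔJ).
(b)–(c): forbidden (parity, ΔL).
(b)–(d): allowed.
(b)–(e): forbidden (parity, ΔL, ΔJ).
(c)–(d): allowed.
(c)–(e): forbidden (parity).
(d)–(e): forbidden (ΔL, ΔJ).
Allowed pairs: 3 of 10.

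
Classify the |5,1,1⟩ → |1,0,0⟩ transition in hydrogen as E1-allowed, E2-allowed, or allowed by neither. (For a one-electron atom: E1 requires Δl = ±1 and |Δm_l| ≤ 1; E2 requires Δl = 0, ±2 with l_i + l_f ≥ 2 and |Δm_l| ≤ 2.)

E1

Δl = 0 − 1 = -1; l_i + l_f = 1.
Δm_l = -1.
E1 (Δl = ±1, |Δm_l| ≤ 1): satisfied.
E2 (Δl = 0,±2, l_i+l_f ≥ 2, |Δm_l| ≤ 2): not satisfied.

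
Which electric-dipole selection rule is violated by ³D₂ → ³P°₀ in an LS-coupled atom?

Reading off the term symbols: S 1→1, L 2→1, J 2→0, parity even→odd.
Parity must change: even → odd — ok.
ΔS = 0: S: 1 → 1 — ok.
ΔL = 0, ±1 (not L=0↔0): L: 2 → 1, ΔL = -1 — ok.
ΔJ = 0, ±1 (not J=0↔0): J: 2 → 0, ΔJ = -2 — fails.

the ΔJ = 0, ±1 rule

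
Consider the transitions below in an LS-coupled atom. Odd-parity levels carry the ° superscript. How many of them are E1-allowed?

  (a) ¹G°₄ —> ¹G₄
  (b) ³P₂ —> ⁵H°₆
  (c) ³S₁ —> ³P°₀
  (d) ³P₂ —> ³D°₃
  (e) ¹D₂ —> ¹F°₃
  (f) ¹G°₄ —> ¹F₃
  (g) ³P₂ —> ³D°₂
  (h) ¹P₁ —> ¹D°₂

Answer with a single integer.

(a) allowed
(b) forbidden (ΔS, ΔL, ΔJ fail)
(c) allowed
(d) allowed
(e) allowed
(f) allowed
(g) allowed
(h) allowed
Total allowed: 7 of 8.

7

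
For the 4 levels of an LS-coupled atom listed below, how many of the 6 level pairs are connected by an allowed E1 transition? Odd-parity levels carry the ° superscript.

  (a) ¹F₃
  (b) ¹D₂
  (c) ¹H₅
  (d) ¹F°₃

2

(a)–(b): forbidden (parity).
(a)–(c): forbidden (parity, ΔL, ΔJ).
(a)–(d): allowed.
(b)–(c): forbidden (parity, ΔL, ΔJ).
(b)–(d): allowed.
(c)–(d): forbidden (ΔL, ΔJ).
Allowed pairs: 2 of 6.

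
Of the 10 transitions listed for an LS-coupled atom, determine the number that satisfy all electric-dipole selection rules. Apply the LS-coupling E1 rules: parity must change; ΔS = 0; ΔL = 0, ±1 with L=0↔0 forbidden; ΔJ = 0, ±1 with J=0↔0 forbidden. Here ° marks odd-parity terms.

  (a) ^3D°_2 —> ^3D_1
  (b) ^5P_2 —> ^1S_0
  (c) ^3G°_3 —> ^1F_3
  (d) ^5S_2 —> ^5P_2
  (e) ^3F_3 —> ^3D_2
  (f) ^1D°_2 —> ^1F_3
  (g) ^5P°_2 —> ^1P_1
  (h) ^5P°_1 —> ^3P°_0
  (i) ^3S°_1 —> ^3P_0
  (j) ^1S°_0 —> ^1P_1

(a) allowed
(b) forbidden (parity, ΔS, ΔJ fail)
(c) forbidden (ΔS fails)
(d) forbidden (parity fails)
(e) forbidden (parity fails)
(f) allowed
(g) forbidden (ΔS fails)
(h) forbidden (parity, ΔS fail)
(i) allowed
(j) allowed
Total allowed: 4 of 10.

4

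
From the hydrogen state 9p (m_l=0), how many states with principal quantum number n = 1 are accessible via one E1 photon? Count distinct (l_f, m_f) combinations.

E1 requires Δl = ±1, so l_f ∈ {0, 2}; with 0 ≤ l_f ≤ n_f−1 = 0, the allowed l_f values are {0}.
For l_f = 0: m_f ∈ {m_i−1, m_i, m_i+1} ∩ [−0, 0] = {0} → 1 state.
Total: 1.

1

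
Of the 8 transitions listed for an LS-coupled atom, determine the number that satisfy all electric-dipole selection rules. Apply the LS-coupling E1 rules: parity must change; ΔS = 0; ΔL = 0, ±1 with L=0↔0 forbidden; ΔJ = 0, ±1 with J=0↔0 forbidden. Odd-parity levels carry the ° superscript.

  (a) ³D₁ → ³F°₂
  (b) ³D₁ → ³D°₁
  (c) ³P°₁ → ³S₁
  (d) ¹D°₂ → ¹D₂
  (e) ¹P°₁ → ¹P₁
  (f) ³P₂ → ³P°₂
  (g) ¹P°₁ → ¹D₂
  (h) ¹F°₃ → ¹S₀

(a) allowed
(b) allowed
(c) allowed
(d) allowed
(e) allowed
(f) allowed
(g) allowed
(h) forbidden (ΔL, ΔJ fail)
Total allowed: 7 of 8.

7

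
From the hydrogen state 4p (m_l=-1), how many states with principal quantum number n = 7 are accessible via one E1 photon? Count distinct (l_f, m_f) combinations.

E1 requires Δl = ±1, so l_f ∈ {0, 2}; with 0 ≤ l_f ≤ n_f−1 = 6, the allowed l_f values are {0, 2}.
For l_f = 0: m_f ∈ {m_i−1, m_i, m_i+1} ∩ [−0, 0] = {0} → 1 state.
For l_f = 2: m_f ∈ {m_i−1, m_i, m_i+1} ∩ [−2, 2] = {-2, -1, 0} → 3 states.
Total: 4.

4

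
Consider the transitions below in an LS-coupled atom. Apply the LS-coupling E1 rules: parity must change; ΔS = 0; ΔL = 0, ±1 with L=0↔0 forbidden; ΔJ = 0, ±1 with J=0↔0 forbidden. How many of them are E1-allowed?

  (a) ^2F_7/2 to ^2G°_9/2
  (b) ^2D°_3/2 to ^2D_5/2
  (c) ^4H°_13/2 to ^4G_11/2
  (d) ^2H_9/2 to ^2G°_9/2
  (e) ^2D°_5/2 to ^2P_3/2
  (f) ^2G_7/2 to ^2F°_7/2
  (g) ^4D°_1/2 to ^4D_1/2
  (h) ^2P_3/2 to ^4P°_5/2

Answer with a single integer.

(a) allowed
(b) allowed
(c) allowed
(d) allowed
(e) allowed
(f) allowed
(g) allowed
(h) forbidden (ΔS fails)
Total allowed: 7 of 8.

7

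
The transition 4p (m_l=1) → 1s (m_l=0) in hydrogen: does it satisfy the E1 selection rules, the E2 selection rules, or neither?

Δl = 0 − 1 = -1; l_i + l_f = 1.
Δm_l = -1.
E1 (Δl = ±1, |Δm_l| ≤ 1): satisfied.
E2 (Δl = 0,±2, l_i+l_f ≥ 2, |Δm_l| ≤ 2): not satisfied.

E1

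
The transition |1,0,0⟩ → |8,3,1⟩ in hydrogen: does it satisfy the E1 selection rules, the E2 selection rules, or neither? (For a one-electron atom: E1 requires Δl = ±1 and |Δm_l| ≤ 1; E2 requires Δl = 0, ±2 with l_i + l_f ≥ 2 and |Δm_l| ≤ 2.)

Δl = 3 − 0 = +3; l_i + l_f = 3.
Δm_l = +1.
E1 (Δl = ±1, |Δm_l| ≤ 1): not satisfied.
E2 (Δl = 0,±2, l_i+l_f ≥ 2, |Δm_l| ≤ 2): not satisfied.

neither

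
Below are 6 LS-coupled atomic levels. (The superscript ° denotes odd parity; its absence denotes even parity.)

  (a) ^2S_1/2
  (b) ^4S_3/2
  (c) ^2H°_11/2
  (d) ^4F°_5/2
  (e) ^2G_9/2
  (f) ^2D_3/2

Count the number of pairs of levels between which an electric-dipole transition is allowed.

(a)–(b): forbidden (parity, ΔS, ΔL).
(a)–(c): forbidden (ΔL, ΔJ).
(a)–(d): forbidden (ΔS, ΔL, ΔJ).
(a)–(e): forbidden (parity, ΔL, ΔJ).
(a)–(f): forbidden (parity, ΔL).
(b)–(c): forbidden (ΔS, ΔL, ΔJ).
(b)–(d): forbidden (ΔL).
(b)–(e): forbidden (parity, ΔS, ΔL, ΔJ).
(b)–(f): forbidden (parity, ΔS, ΔL).
(c)–(d): forbidden (parity, ΔS, ΔL, ΔJ).
(c)–(e): allowed.
(c)–(f): forbidden (ΔL, ΔJ).
(d)–(e): forbidden (ΔS, ΔJ).
(d)–(f): forbidden (ΔS).
(e)–(f): forbidden (parity, ΔL, ΔJ).
Allowed pairs: 1 of 15.

1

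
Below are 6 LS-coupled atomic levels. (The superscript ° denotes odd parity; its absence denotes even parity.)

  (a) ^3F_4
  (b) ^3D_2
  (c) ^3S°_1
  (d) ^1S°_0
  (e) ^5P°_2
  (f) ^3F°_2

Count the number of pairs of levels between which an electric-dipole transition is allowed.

1

(a)–(b): forbidden (parity, ΔJ).
(a)–(c): forbidden (ΔL, ΔJ).
(a)–(d): forbidden (ΔS, ΔL, ΔJ).
(a)–(e): forbidden (ΔS, ΔL, ΔJ).
(a)–(f): forbidden (ΔJ).
(b)–(c): forbidden (ΔL).
(b)–(d): forbidden (ΔS, ΔL, ΔJ).
(b)–(e): forbidden (ΔS).
(b)–(f): allowed.
(c)–(d): forbidden (parity, ΔS, ΔL).
(c)–(e): forbidden (parity, ΔS).
(c)–(f): forbidden (parity, ΔL).
(d)–(e): forbidden (parity, ΔS, ΔJ).
(d)–(f): forbidden (parity, ΔS, ΔL, ΔJ).
(e)–(f): forbidden (parity, ΔS, ΔL).
Allowed pairs: 1 of 15.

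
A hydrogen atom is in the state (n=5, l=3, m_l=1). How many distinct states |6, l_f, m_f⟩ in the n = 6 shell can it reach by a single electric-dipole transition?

6

E1 requires Δl = ±1, so l_f ∈ {2, 4}; with 0 ≤ l_f ≤ n_f−1 = 5, the allowed l_f values are {2, 4}.
For l_f = 2: m_f ∈ {m_i−1, m_i, m_i+1} ∩ [−2, 2] = {0, 1, 2} → 3 states.
For l_f = 4: m_f ∈ {m_i−1, m_i, m_i+1} ∩ [−4, 4] = {0, 1, 2} → 3 states.
Total: 6.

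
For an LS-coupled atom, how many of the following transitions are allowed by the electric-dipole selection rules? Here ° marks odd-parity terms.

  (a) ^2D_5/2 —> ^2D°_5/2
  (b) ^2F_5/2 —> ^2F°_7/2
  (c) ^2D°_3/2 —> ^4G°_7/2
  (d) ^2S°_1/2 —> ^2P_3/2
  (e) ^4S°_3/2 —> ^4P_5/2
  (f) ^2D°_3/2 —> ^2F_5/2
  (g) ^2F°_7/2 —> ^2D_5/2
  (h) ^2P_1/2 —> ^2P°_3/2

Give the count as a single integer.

7

(a) allowed
(b) allowed
(c) forbidden (parity, ΔS, ΔL, ΔJ fail)
(d) allowed
(e) allowed
(f) allowed
(g) allowed
(h) allowed
Total allowed: 7 of 8.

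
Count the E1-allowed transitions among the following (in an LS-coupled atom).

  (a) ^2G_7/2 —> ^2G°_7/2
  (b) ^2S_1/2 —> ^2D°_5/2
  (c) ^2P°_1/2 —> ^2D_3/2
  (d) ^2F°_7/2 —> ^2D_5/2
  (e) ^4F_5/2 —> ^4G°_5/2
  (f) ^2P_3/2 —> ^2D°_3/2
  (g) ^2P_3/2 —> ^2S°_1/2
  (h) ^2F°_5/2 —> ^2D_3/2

(a) allowed
(b) forbidden (ΔL, ΔJ fail)
(c) allowed
(d) allowed
(e) allowed
(f) allowed
(g) allowed
(h) allowed
Total allowed: 7 of 8.

7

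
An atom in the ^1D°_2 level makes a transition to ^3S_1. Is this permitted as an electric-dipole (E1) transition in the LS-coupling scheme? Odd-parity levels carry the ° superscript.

Initial level: S=0, L=2, J=2, parity odd. Final level: S=1, L=0, J=1, parity even.
ΔL = 0, ±1 (not L=0↔0): L: 2 → 0, ΔL = -2 — ✗.
ΔS = 0: S: 0 → 1 — ✗.
Parity must change: odd → even — ✓.
ΔJ = 0, ±1 (not J=0↔0): J: 2 → 1, ΔJ = -1 — ✓.
Rule(s) violated: ΔS, ΔL.

forbidden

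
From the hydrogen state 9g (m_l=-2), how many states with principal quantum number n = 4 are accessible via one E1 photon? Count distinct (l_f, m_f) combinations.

3

E1 requires Δl = ±1, so l_f ∈ {3, 5}; with 0 ≤ l_f ≤ n_f−1 = 3, the allowed l_f values are {3}.
For l_f = 3: m_f ∈ {m_i−1, m_i, m_i+1} ∩ [−3, 3] = {-3, -2, -1} → 3 states.
Total: 3.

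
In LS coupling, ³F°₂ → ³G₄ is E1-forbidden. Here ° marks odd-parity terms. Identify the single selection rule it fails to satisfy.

Reading off the term symbols: S 1→1, L 3→4, J 2→4, parity odd→even.
Parity must change: odd → even — ok.
ΔJ = 0, ±1 (not J=0↔0): J: 2 → 4, ΔJ = +2 — fails.
ΔS = 0: S: 1 → 1 — ok.
ΔL = 0, ±1 (not L=0↔0): L: 3 → 4, ΔL = +1 — ok.

the ΔJ = 0, ±1 rule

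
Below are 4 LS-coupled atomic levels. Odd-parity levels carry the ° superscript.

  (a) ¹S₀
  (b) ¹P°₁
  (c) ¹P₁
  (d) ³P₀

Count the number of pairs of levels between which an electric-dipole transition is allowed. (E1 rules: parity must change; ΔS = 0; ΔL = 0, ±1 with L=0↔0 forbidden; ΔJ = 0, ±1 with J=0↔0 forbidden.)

2

(a)–(b): allowed.
(a)–(c): forbidden (parity).
(a)–(d): forbidden (parity, ΔS, ΔJ).
(b)–(c): allowed.
(b)–(d): forbidden (ΔS).
(c)–(d): forbidden (parity, ΔS).
Allowed pairs: 2 of 6.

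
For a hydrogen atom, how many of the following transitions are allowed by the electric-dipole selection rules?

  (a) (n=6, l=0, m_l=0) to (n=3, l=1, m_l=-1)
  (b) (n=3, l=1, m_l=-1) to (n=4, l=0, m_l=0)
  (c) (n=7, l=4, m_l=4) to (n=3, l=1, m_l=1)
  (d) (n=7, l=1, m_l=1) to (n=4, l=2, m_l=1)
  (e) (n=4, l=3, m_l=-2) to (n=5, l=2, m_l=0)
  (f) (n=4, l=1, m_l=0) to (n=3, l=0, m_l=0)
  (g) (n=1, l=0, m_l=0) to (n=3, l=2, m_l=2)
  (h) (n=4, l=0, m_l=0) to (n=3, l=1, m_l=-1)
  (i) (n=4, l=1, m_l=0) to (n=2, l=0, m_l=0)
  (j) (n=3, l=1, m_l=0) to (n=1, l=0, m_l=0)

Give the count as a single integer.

(a) allowed
(b) allowed
(c) forbidden — Δl = -3 (E1 requires Δl = ±1); Δm_l = -3 (E1 requires Δm_l = 0, ±1)
(d) allowed
(e) forbidden — Δm_l = +2 (E1 requires Δm_l = 0, ±1)
(f) allowed
(g) forbidden — Δl = +2 (E1 requires Δl = ±1); Δm_l = +2 (E1 requires Δm_l = 0, ±1)
(h) allowed
(i) allowed
(j) allowed
Total allowed: 7 of 10.

7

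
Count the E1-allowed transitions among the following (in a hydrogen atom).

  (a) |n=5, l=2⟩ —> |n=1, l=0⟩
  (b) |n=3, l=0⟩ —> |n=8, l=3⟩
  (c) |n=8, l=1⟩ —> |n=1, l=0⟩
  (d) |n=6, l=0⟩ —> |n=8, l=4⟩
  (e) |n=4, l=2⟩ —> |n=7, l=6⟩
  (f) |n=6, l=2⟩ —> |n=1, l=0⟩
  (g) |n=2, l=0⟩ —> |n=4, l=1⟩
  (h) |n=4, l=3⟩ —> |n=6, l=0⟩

(a) forbidden — Δl = -2 (E1 requires Δl = ±1)
(b) forbidden — Δl = +3 (E1 requires Δl = ±1)
(c) allowed
(d) forbidden — Δl = +4 (E1 requires Δl = ±1)
(e) forbidden — Δl = +4 (E1 requires Δl = ±1)
(f) forbidden — Δl = -2 (E1 requires Δl = ±1)
(g) allowed
(h) forbidden — Δl = -3 (E1 requires Δl = ±1)
Total allowed: 2 of 8.

2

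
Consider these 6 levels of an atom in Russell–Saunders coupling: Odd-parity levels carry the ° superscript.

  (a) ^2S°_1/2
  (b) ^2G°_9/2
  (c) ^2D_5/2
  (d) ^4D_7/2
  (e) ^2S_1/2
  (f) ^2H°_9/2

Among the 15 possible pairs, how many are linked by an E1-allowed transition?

0

(a)–(b): forbidden (parity, ΔL, ΔJ).
(a)–(c): forbidden (ΔL, ΔJ).
(a)–(d): forbidden (ΔS, ΔL, ΔJ).
(a)–(e): forbidden (ΔL).
(a)–(f): forbidden (parity, ΔL, ΔJ).
(b)–(c): forbidden (ΔL, ΔJ).
(b)–(d): forbidden (ΔS, ΔL).
(b)–(e): forbidden (ΔL, ΔJ).
(b)–(f): forbidden (parity).
(c)–(d): forbidden (parity, ΔS).
(c)–(e): forbidden (parity, ΔL, ΔJ).
(c)–(f): forbidden (ΔL, ΔJ).
(d)–(e): forbidden (parity, ΔS, ΔL, ΔJ).
(d)–(f): forbidden (ΔS, ΔL).
(e)–(f): forbidden (ΔL, ΔJ).
Allowed pairs: 0 of 15.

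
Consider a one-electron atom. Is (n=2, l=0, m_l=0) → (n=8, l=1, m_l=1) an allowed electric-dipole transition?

allowed

l: 0 → 1 (Δl = +1). Δl = ±1 satisfied.
Δm_l = 1 − (0) = +1. E1 requires Δm_l = 0, ±1: satisfied.
All E1 selection rules are satisfied.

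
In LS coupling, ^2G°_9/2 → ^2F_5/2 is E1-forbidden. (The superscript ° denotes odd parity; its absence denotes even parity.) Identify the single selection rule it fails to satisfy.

Initial level: S=1/2, L=4, J=9/2, parity odd. Final level: S=1/2, L=3, J=5/2, parity even.
ΔS = 0: S: 1/2 → 1/2 — passes.
ΔJ = 0, ±1 (not J=0↔0): J: 9/2 → 5/2, ΔJ = -2 — fails.
Parity must change: odd → even — passes.
ΔL = 0, ±1 (not L=0↔0): L: 4 → 3, ΔL = -1 — passes.

the ΔJ = 0, ±1 rule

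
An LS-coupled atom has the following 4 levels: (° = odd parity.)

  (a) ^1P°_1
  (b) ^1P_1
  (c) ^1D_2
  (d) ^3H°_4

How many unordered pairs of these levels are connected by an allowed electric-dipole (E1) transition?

(a)–(b): allowed.
(a)–(c): allowed.
(a)–(d): forbidden (parity, ΔS, ΔL, ΔJ).
(b)–(c): forbidden (parity).
(b)–(d): forbidden (ΔS, ΔL, ΔJ).
(c)–(d): forbidden (ΔS, ΔL, ΔJ).
Allowed pairs: 2 of 6.

2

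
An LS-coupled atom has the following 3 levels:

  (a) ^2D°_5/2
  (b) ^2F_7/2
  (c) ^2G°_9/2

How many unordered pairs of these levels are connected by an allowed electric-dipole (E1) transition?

(a)–(b): allowed.
(a)–(c): forbidden (parity, ΔL, ΔJ).
(b)–(c): allowed.
Allowed pairs: 2 of 3.

2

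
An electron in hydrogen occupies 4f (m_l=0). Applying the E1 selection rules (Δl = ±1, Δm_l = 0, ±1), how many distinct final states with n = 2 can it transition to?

E1 requires l_f ∈ {2, 4}, but neither lies in [0, 1], so no final state is reachable.
Total: 0.

0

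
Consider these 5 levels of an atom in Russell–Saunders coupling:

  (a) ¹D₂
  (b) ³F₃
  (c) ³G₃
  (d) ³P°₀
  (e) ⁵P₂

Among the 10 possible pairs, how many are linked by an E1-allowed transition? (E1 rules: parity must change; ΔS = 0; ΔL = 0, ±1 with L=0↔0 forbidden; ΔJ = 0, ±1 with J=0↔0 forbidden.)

(a)–(b): forbidden (parity, ΔS).
(a)–(c): forbidden (parity, ΔS, ΔL).
(a)–(d): forbidden (ΔS, ΔJ).
(a)–(e): forbidden (parity, ΔS).
(b)–(c): forbidden (parity).
(b)–(d): forbidden (ΔL, ΔJ).
(b)–(e): forbidden (parity, ΔS, ΔL).
(c)–(d): forbidden (ΔL, ΔJ).
(c)–(e): forbidden (parity, ΔS, ΔL).
(d)–(e): forbidden (ΔS, ΔJ).
Allowed pairs: 0 of 10.

0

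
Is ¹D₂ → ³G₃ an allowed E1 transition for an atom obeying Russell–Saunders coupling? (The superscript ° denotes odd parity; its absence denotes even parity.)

Reading off the term symbols: S 0→1, L 2→4, J 2→3, parity even→even.
ΔS = 0: S: 0 → 1 — fails.
Parity must change: even → even — fails.
ΔL = 0, ±1 (not L=0↔0): L: 2 → 4, ΔL = +2 — fails.
ΔJ = 0, ±1 (not J=0↔0): J: 2 → 3, ΔJ = +1 — passes.
Rule(s) violated: parity, ΔS, ΔL.

forbidden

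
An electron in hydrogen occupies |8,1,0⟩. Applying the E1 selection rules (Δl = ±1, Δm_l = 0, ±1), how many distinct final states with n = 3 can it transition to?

4

E1 requires Δl = ±1, so l_f ∈ {0, 2}; with 0 ≤ l_f ≤ n_f−1 = 2, the allowed l_f values are {0, 2}.
For l_f = 0: m_f ∈ {m_i−1, m_i, m_i+1} ∩ [−0, 0] = {0} → 1 state.
For l_f = 2: m_f ∈ {m_i−1, m_i, m_i+1} ∩ [−2, 2] = {-1, 0, 1} → 3 states.
Total: 4.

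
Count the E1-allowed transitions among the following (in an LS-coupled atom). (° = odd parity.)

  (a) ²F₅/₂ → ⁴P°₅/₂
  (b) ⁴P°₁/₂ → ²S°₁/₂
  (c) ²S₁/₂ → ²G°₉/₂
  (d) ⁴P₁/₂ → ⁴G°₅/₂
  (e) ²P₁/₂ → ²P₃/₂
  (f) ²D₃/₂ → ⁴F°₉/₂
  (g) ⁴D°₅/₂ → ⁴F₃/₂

(a) forbidden (ΔS, ΔL fail)
(b) forbidden (parity, ΔS fail)
(c) forbidden (ΔL, ΔJ fail)
(d) forbidden (ΔL, ΔJ fail)
(e) forbidden (parity fails)
(f) forbidden (ΔS, ΔJ fail)
(g) allowed
Total allowed: 1 of 7.

1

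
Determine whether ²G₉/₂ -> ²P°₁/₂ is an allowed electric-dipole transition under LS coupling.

Parity must change: even → odd — ok.
ΔS = 0: S: 1/2 → 1/2 — ok.
ΔL = 0, ±1 (not L=0↔0): L: 4 → 1, ΔL = -3 — fails.
ΔJ = 0, ±1 (not J=0↔0): J: 9/2 → 1/2, ΔJ = -4 — fails.
Rule(s) violated: ΔL, ΔJ.

forbidden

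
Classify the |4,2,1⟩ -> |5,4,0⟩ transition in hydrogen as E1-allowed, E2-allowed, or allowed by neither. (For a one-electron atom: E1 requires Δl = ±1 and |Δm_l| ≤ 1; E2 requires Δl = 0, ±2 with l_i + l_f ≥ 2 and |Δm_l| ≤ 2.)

E2

Δl = 4 − 2 = +2; l_i + l_f = 6.
Δm_l = -1.
E1 (Δl = ±1, |Δm_l| ≤ 1): not satisfied.
E2 (Δl = 0,±2, l_i+l_f ≥ 2, |Δm_l| ≤ 2): satisfied.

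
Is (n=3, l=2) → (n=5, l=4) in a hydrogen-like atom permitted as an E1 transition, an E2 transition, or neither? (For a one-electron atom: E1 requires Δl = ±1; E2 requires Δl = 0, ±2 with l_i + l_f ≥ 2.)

Δl = 4 − 2 = +2; l_i + l_f = 6.
E1 (Δl = ±1): not satisfied.
E2 (Δl = 0,±2, l_i+l_f ≥ 2): satisfied.

E2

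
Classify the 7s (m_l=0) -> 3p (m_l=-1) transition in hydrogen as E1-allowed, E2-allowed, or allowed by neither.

E1

Δl = 1 − 0 = +1; l_i + l_f = 1.
Δm_l = -1.
E1 (Δl = ±1, |Δm_l| ≤ 1): satisfied.
E2 (Δl = 0,±2, l_i+l_f ≥ 2, |Δm_l| ≤ 2): not satisfied.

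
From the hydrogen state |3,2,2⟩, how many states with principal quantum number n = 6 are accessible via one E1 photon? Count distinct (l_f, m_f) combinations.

4

E1 requires Δl = ±1, so l_f ∈ {1, 3}; with 0 ≤ l_f ≤ n_f−1 = 5, the allowed l_f values are {1, 3}.
For l_f = 1: m_f ∈ {m_i−1, m_i, m_i+1} ∩ [−1, 1] = {1} → 1 state.
For l_f = 3: m_f ∈ {m_i−1, m_i, m_i+1} ∩ [−3, 3] = {1, 2, 3} → 3 states.
Total: 4.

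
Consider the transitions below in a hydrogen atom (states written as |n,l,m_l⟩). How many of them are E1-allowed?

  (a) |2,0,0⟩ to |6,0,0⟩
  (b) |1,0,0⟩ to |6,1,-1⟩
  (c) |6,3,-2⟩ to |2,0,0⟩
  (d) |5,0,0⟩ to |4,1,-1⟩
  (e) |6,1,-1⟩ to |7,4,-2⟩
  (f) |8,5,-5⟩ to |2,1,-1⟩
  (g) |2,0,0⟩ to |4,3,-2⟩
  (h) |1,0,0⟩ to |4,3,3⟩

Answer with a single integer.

(a) forbidden — Δl = +0 (E1 requires Δl = ±1)
(b) allowed
(c) forbidden — Δl = -3 (E1 requires Δl = ±1); Δm_l = +2 (E1 requires Δm_l = 0, ±1)
(d) allowed
(e) forbidden — Δl = +3 (E1 requires Δl = ±1)
(f) forbidden — Δl = -4 (E1 requires Δl = ±1); Δm_l = +4 (E1 requires Δm_l = 0, ±1)
(g) forbidden — Δl = +3 (E1 requires Δl = ±1); Δm_l = -2 (E1 requires Δm_l = 0, ±1)
(h) forbidden — Δl = +3 (E1 requires Δl = ±1); Δm_l = +3 (E1 requires Δm_l = 0, ±1)
Total allowed: 2 of 8.

2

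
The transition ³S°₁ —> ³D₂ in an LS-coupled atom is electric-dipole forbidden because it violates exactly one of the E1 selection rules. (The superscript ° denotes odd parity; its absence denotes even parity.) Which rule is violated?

the ΔL = 0, ±1 rule

Reading off the term symbols: S 1→1, L 0→2, J 1→2, parity odd→even.
Parity must change: odd → even — satisfied.
ΔS = 0: S: 1 → 1 — satisfied.
ΔL = 0, ±1 (not L=0↔0): L: 0 → 2, ΔL = +2 — violated.
ΔJ = 0, ±1 (not J=0↔0): J: 1 → 2, ΔJ = +1 — satisfied.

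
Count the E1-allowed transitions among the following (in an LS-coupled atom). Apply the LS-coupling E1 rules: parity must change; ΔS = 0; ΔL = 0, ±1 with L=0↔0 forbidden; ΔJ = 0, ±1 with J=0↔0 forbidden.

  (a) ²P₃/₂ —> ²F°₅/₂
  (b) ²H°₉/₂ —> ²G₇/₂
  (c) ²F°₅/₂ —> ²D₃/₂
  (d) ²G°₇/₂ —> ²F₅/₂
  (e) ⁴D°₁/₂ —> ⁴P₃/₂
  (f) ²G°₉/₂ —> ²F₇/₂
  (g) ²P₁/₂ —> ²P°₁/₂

6

(a) forbidden (ΔL fails)
(b) allowed
(c) allowed
(d) allowed
(e) allowed
(f) allowed
(g) allowed
Total allowed: 6 of 7.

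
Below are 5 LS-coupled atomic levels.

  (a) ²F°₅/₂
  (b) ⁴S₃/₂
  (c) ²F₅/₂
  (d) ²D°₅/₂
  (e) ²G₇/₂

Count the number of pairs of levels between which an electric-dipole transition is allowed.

(a)–(b): forbidden (ΔS, ΔL).
(a)–(c): allowed.
(a)–(d): forbidden (parity).
(a)–(e): allowed.
(b)–(c): forbidden (parity, ΔS, ΔL).
(b)–(d): forbidden (ΔS, ΔL).
(b)–(e): forbidden (parity, ΔS, ΔL, ΔJ).
(c)–(d): allowed.
(c)–(e): forbidden (parity).
(d)–(e): forbidden (ΔL).
Allowed pairs: 3 of 10.

3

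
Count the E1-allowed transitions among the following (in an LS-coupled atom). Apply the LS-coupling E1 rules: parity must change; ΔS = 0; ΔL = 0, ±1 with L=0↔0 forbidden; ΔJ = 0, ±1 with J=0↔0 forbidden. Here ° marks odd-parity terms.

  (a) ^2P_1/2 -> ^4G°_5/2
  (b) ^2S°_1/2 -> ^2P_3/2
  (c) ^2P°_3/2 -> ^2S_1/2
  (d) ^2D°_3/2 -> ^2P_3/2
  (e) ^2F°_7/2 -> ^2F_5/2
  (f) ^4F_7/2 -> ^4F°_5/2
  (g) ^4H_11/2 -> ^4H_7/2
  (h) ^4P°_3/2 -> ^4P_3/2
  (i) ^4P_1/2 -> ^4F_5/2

(a) forbidden (ΔS, ΔL, ΔJ fail)
(b) allowed
(c) allowed
(d) allowed
(e) allowed
(f) allowed
(g) forbidden (parity, ΔJ fail)
(h) allowed
(i) forbidden (parity, ΔL, ΔJ fail)
Total allowed: 6 of 9.

6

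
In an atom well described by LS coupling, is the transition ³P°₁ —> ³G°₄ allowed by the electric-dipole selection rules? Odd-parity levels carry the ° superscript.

forbidden

Parity must change: odd → odd — fails.
ΔS = 0: S: 1 → 1 — ok.
ΔL = 0, ±1 (not L=0↔0): L: 1 → 4, ΔL = +3 — fails.
ΔJ = 0, ±1 (not J=0↔0): J: 1 → 4, ΔJ = +3 — fails.
Rule(s) violated: parity, ΔL, ΔJ.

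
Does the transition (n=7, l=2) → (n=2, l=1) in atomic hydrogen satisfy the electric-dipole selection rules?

Initial l = 2, final l = 1, so Δl = -1. E1 requires Δl = ±1: satisfied.
All E1 selection rules are satisfied.

allowed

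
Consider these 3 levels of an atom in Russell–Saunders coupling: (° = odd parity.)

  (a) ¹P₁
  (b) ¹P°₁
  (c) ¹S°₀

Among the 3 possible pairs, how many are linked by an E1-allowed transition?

2

(a)–(b): allowed.
(a)–(c): allowed.
(b)–(c): forbidden (parity).
Allowed pairs: 2 of 3.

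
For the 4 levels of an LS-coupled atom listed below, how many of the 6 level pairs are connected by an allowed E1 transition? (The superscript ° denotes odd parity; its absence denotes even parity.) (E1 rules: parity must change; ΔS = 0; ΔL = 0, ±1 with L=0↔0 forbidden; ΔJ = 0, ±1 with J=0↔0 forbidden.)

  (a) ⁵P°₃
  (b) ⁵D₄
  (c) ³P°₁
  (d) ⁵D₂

2

(a)–(b): allowed.
(a)–(c): forbidden (parity, ΔS, ΔJ).
(a)–(d): allowed.
(b)–(c): forbidden (ΔS, ΔJ).
(b)–(d): forbidden (parity, ΔJ).
(c)–(d): forbidden (ΔS).
Allowed pairs: 2 of 6.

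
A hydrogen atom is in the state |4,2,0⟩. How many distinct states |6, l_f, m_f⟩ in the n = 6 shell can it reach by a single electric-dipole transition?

6

E1 requires Δl = ±1, so l_f ∈ {1, 3}; with 0 ≤ l_f ≤ n_f−1 = 5, the allowed l_f values are {1, 3}.
For l_f = 1: m_f ∈ {m_i−1, m_i, m_i+1} ∩ [−1, 1] = {-1, 0, 1} → 3 states.
For l_f = 3: m_f ∈ {m_i−1, m_i, m_i+1} ∩ [−3, 3] = {-1, 0, 1} → 3 states.
Total: 6.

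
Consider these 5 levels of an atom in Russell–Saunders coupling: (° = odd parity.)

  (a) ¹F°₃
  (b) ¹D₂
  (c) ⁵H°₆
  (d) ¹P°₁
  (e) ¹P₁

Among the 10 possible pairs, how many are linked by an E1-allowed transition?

3

(a)–(b): allowed.
(a)–(c): forbidden (parity, ΔS, ΔL, ΔJ).
(a)–(d): forbidden (parity, ΔL, ΔJ).
(a)–(e): forbidden (ΔL, ΔJ).
(b)–(c): forbidden (ΔS, ΔL, ΔJ).
(b)–(d): allowed.
(b)–(e): forbidden (parity).
(c)–(d): forbidden (parity, ΔS, ΔL, ΔJ).
(c)–(e): forbidden (ΔS, ΔL, ΔJ).
(d)–(e): allowed.
Allowed pairs: 3 of 10.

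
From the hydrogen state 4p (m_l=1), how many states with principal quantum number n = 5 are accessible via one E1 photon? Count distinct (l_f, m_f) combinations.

E1 requires Δl = ±1, so l_f ∈ {0, 2}; with 0 ≤ l_f ≤ n_f−1 = 4, the allowed l_f values are {0, 2}.
For l_f = 0: m_f ∈ {m_i−1, m_i, m_i+1} ∩ [−0, 0] = {0} → 1 state.
For l_f = 2: m_f ∈ {m_i−1, m_i, m_i+1} ∩ [−2, 2] = {0, 1, 2} → 3 states.
Total: 4.

4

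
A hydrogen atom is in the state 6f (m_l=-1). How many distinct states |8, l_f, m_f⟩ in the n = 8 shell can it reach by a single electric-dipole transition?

E1 requires Δl = ±1, so l_f ∈ {2, 4}; with 0 ≤ l_f ≤ n_f−1 = 7, the allowed l_f values are {2, 4}.
For l_f = 2: m_f ∈ {m_i−1, m_i, m_i+1} ∩ [−2, 2] = {-2, -1, 0} → 3 states.
For l_f = 4: m_f ∈ {m_i−1, m_i, m_i+1} ∩ [−4, 4] = {-2, -1, 0} → 3 states.
Total: 6.

6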